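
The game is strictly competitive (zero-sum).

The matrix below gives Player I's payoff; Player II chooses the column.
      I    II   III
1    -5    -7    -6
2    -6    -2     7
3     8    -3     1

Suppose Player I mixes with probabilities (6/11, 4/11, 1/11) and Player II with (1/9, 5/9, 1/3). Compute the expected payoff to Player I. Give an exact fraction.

-332/99

Against (1/9, 5/9, 1/3), each row's expected payoff is 1: -58/9; 2: 5/9; 3: -4/9.
Taking the (6/11, 4/11, 1/11)-weighted average: (6/11)·(-58/9) + (4/11)·(5/9) + (1/11)·(-4/9) = -332/99.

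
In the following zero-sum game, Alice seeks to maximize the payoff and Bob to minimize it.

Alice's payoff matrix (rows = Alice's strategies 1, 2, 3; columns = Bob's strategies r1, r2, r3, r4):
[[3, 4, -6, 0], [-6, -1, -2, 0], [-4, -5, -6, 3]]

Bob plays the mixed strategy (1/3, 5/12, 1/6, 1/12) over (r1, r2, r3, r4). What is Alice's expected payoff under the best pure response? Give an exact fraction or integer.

5/3

1: (3)·(1/3) + (4)·(5/12) + (-6)·(1/6) + (0)·(1/12) = 5/3.
2: (-6)·(1/3) + (-1)·(5/12) + (-2)·(1/6) + (0)·(1/12) = -11/4.
3: (-4)·(1/3) + (-5)·(5/12) + (-6)·(1/6) + (3)·(1/12) = -25/6.
The best pure response is 1 with expected payoff 5/3.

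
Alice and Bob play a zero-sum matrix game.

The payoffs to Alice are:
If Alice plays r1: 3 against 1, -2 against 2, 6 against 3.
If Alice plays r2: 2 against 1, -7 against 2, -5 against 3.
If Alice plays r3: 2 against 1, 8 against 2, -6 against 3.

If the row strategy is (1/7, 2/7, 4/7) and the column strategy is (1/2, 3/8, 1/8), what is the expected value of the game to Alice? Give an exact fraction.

Against (1/2, 3/8, 1/8), each row's expected payoff is r1: 3/2; r2: -9/4; r3: 13/4.
Taking the (1/7, 2/7, 4/7)-weighted average: (1/7)·(3/2) + (2/7)·(-9/4) + (4/7)·(13/4) = 10/7.

10/7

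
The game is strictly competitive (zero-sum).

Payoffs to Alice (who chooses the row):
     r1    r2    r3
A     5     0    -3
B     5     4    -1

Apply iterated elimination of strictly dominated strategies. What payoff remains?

-1

Column r1 is strictly dominated by r2 for Bob (0<5, 4<5); eliminate r1.
Row A is strictly dominated by row B (4>0, -1>-3); eliminate A.
Column r2 is strictly dominated by r3 for Bob (-1<4); eliminate r2.
Only (B, r3) remains, with payoff -1.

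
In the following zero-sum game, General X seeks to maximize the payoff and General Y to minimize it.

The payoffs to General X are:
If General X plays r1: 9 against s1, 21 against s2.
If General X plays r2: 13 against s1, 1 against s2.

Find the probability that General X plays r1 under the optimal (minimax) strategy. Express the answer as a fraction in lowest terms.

Row minima are 9 and 1, so General X's maximin is 9; column maxima are 13 and 21, so General Y's minimax is 13. These differ, so the equilibrium is in mixed strategies.
Let General X play r1 with probability p. General Y is indifferent when 9p + 13(1−p) = 21p + (1−p), giving p = 1/2.

1/2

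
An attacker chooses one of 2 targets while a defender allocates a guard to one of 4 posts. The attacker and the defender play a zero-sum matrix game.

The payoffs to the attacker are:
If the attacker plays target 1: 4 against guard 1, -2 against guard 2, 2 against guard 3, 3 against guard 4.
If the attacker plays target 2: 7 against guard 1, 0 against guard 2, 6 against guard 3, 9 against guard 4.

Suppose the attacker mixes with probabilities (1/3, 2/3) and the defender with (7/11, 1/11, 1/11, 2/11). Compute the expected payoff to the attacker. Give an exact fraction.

Against (7/11, 1/11, 1/11, 2/11), each row's expected payoff is target 1: 34/11; target 2: 73/11.
Taking the (1/3, 2/3)-weighted average: (1/3)·(34/11) + (2/3)·(73/11) = 60/11.

60/11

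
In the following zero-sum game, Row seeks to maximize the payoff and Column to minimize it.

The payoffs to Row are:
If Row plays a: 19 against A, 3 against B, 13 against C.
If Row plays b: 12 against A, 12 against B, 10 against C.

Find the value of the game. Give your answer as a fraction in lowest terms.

21/2

Column A is strictly dominated by C for Column (it gives Row more in every row).
The remaining 2×2 game on (a, b) × (B, C) has no saddle point. Let Row play a with probability p; indifference gives 3p + 12(1−p) = 13p + 10(1−p), so p = 1/6.
Similarly Column's optimal q on B is 1/4, and the value is 3·(1/4) + (13)·(3/4) = 21/2.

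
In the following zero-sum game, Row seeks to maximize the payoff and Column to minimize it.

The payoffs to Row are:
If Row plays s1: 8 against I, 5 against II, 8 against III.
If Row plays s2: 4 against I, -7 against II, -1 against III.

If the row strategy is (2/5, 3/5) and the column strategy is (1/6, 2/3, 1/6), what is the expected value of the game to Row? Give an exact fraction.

-1/10

Against (1/6, 2/3, 1/6), each row's expected payoff is s1: 6; s2: -25/6.
Taking the (2/5, 3/5)-weighted average: (2/5)·(6) + (3/5)·(-25/6) = -1/10.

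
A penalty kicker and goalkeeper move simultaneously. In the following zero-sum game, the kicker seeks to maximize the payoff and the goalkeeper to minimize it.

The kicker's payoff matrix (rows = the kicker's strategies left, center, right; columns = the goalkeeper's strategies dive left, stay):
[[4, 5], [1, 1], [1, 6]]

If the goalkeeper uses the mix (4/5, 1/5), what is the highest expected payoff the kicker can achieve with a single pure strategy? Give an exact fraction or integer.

21/5

left: (4)·(4/5) + (5)·(1/5) = 21/5.
center: (1)·(4/5) + (1)·(1/5) = 1.
right: (1)·(4/5) + (6)·(1/5) = 2.
The best pure response is left with expected payoff 21/5.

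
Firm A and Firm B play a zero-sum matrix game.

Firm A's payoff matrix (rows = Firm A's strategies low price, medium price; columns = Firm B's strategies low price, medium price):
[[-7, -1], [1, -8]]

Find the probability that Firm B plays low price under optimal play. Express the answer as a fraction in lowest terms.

7/15

Row minima are -7 and -8, so Firm A's maximin is -7; column maxima are 1 and -1, so Firm B's minimax is -1. These differ, so the equilibrium is in mixed strategies.
Let Firm B play low price with probability q. Firm A is indifferent when −7q − (1−q) = q − 8(1−q), giving q = 7/15.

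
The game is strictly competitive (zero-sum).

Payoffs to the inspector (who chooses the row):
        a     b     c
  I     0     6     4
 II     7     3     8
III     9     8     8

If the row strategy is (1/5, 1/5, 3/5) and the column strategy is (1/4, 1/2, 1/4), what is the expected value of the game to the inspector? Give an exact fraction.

Against (1/4, 1/2, 1/4), each row's expected payoff is I: 4; II: 21/4; III: 33/4.
Taking the (1/5, 1/5, 3/5)-weighted average: (1/5)·(4) + (1/5)·(21/4) + (3/5)·(33/4) = 34/5.

34/5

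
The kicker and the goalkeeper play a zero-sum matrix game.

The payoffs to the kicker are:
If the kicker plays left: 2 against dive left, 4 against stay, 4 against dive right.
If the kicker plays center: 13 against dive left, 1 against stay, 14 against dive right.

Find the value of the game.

Column dive right is strictly dominated by dive left for the goalkeeper (it gives the kicker more in every row).
The remaining 2×2 game on (left, center) × (dive left, stay) has no saddle point. Let the kicker play left with probability p; indifference gives 2p + 13(1−p) = 4p + (1−p), so p = 6/7.
Similarly the goalkeeper's optimal q on dive left is 3/14, and the value is 2·(3/14) + (4)·(11/14) = 25/7.

25/7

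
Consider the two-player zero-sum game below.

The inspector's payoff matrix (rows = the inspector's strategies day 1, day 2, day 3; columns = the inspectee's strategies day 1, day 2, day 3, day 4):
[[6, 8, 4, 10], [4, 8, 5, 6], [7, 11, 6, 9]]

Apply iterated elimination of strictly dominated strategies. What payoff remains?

Column day 4 is strictly dominated by day 1 for the inspectee (6<10, 4<6, 7<9); eliminate day 4.
Column day 2 is strictly dominated by day 1 for the inspectee (6<8, 4<8, 7<11); eliminate day 2.
Row day 2 is strictly dominated by row day 3 (7>4, 6>5); eliminate day 2.
Row day 1 is strictly dominated by row day 3 (7>6, 6>4); eliminate day 1.
Column day 1 is strictly dominated by day 3 for the inspectee (6<7); eliminate day 1.
Only (day 3, day 3) remains, with payoff 6.

6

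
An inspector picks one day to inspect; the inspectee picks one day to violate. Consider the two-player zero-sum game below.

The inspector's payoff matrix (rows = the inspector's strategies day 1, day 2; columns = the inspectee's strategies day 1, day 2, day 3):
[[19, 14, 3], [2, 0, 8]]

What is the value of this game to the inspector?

112/19

Column day 1 is strictly dominated by day 2 for the inspectee (it gives the inspector more in every row).
The remaining 2×2 game on (day 1, day 2) × (day 2, day 3) has no saddle point. Let the inspector play day 1 with probability p; indifference gives 14p = 3p + 8(1−p), so p = 8/19.
Similarly the inspectee's optimal q on day 2 is 5/19, and the value is 14·(5/19) + (3)·(14/19) = 112/19.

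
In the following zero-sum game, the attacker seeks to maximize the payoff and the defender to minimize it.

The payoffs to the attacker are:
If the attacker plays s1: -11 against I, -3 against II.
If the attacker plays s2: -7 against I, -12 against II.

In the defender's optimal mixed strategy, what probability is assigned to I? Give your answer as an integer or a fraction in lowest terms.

Row minima are -11 and -12, so the attacker's maximin is -11; column maxima are -7 and -3, so the defender's minimax is -7. These differ, so the equilibrium is in mixed strategies.
Let the defender play I with probability q. The attacker is indifferent when −11q − 3(1−q) = −7q − 12(1−q), giving q = 9/13.

9/13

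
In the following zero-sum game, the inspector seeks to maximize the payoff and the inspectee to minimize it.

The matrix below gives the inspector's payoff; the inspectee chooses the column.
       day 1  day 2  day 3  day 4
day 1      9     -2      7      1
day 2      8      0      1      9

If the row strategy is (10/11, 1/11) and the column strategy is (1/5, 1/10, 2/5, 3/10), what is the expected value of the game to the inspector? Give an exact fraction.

47/10

Against (1/5, 1/10, 2/5, 3/10), each row's expected payoff is day 1: 47/10; day 2: 47/10.
Taking the (10/11, 1/11)-weighted average: (10/11)·(47/10) + (1/11)·(47/10) = 47/10.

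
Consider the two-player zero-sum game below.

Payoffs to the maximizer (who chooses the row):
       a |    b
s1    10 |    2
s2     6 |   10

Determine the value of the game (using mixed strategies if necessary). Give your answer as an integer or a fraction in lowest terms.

Row minima are 2 and 6, so the maximizer's maximin is 6; column maxima are 10 and 10, so the minimizer's minimax is 10. These differ, so the equilibrium is in mixed strategies.
Let the maximizer play s1 with probability p. The minimizer is indifferent when 10p + 6(1−p) = 2p + 10(1−p), giving p = 1/3.
Let the minimizer play a with probability q. The maximizer is indifferent when 10q + 2(1−q) = 6q + 10(1−q), giving q = 2/3.
The value is 10·(2/3) + (2)·(1/3) = 22/3.

22/3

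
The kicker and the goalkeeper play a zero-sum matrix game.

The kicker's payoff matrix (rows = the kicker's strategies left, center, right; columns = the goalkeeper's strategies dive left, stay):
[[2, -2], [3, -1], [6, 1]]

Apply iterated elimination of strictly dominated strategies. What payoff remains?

Column dive left is strictly dominated by stay for the goalkeeper (-2<2, -1<3, 1<6); eliminate dive left.
Row left is strictly dominated by row center (-1>-2); eliminate left.
Row center is strictly dominated by row right (1>-1); eliminate center.
Only (right, stay) remains, with payoff 1.

1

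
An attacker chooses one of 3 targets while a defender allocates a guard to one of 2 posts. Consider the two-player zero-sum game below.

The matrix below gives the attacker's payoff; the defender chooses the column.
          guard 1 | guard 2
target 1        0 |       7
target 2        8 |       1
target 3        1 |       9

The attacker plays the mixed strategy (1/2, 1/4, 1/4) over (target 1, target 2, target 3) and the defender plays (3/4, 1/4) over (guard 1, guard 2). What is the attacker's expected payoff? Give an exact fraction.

Against (3/4, 1/4), each row's expected payoff is target 1: 7/4; target 2: 25/4; target 3: 3.
Taking the (1/2, 1/4, 1/4)-weighted average: (1/2)·(7/4) + (1/4)·(25/4) + (1/4)·(3) = 51/16.

51/16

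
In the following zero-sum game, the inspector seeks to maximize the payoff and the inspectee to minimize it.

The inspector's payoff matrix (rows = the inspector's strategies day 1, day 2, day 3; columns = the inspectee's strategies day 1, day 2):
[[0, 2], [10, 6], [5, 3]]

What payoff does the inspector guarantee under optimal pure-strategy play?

6

Row minima: 0, 6, 3 → the inspector's maximin is 6.
Column maxima: 10, 6 → the inspectee's minimax is 6.
They coincide at (day 2, day 2), so the value is 6.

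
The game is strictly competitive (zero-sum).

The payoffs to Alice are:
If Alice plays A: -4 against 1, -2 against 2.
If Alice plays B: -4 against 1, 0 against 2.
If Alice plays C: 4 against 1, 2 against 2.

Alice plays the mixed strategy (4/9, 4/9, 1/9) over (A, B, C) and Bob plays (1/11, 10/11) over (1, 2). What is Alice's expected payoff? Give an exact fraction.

-8/9

Against (1/11, 10/11), each row's expected payoff is A: -24/11; B: -4/11; C: 24/11.
Taking the (4/9, 4/9, 1/9)-weighted average: (4/9)·(-24/11) + (4/9)·(-4/11) + (1/9)·(24/11) = -8/9.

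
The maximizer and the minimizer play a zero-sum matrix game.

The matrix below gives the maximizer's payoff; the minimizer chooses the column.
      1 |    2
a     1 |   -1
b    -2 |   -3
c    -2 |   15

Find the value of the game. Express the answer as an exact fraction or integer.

Row b is strictly dominated by row a, so the maximizer never plays it.
The remaining 2×2 game on (a, c) × (1, 2) has no saddle point. Let the maximizer play a with probability p; indifference gives p − 2(1−p) = −p + 15(1−p), so p = 17/19.
Similarly the minimizer's optimal q on 1 is 16/19, and the value is 1·(16/19) + (-1)·(3/19) = 13/19.

13/19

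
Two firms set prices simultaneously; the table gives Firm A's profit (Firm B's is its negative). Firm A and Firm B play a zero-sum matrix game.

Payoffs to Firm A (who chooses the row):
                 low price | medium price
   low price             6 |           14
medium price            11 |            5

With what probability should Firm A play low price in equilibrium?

Row minima are 6 and 5, so Firm A's maximin is 6; column maxima are 11 and 14, so Firm B's minimax is 11. These differ, so the equilibrium is in mixed strategies.
Let Firm A play low price with probability p. Firm B is indifferent when 6p + 11(1−p) = 14p + 5(1−p), giving p = 3/7.

3/7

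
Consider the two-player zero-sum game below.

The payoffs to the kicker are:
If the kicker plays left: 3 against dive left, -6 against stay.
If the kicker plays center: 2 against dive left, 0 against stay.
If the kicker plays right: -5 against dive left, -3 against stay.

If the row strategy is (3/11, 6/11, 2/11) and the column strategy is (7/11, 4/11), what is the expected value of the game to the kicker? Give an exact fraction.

Against (7/11, 4/11), each row's expected payoff is left: -3/11; center: 14/11; right: -47/11.
Taking the (3/11, 6/11, 2/11)-weighted average: (3/11)·(-3/11) + (6/11)·(14/11) + (2/11)·(-47/11) = -19/121.

-19/121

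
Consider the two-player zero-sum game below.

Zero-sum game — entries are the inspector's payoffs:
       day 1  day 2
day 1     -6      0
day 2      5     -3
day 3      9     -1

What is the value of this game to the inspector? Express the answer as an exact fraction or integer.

-3/8

Row day 2 is strictly dominated by row day 3, so the inspector never plays it.
The remaining 2×2 game on (day 1, day 3) × (day 1, day 2) has no saddle point. Let the inspector play day 1 with probability p; indifference gives −6p + 9(1−p) = −(1−p), so p = 5/8.
Similarly the inspectee's optimal q on day 1 is 1/16, and the value is -6·(1/16) + (0)·(15/16) = -3/8.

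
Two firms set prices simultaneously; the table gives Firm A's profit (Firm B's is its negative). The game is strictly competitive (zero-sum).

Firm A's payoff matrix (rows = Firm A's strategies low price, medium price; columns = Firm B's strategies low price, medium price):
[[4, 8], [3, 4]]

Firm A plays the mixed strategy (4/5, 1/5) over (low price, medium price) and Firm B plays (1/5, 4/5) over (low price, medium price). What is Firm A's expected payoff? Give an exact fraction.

Against (1/5, 4/5), each row's expected payoff is low price: 36/5; medium price: 19/5.
Taking the (4/5, 1/5)-weighted average: (4/5)·(36/5) + (1/5)·(19/5) = 163/25.

163/25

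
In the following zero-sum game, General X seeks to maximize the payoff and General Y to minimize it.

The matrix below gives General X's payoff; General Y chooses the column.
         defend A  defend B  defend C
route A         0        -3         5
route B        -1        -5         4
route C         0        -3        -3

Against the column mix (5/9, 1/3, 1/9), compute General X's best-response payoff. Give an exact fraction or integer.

-4/9

route A: (0)·(5/9) + (-3)·(1/3) + (5)·(1/9) = -4/9.
route B: (-1)·(5/9) + (-5)·(1/3) + (4)·(1/9) = -16/9.
route C: (0)·(5/9) + (-3)·(1/3) + (-3)·(1/9) = -4/3.
The best pure response is route A with expected payoff -4/9.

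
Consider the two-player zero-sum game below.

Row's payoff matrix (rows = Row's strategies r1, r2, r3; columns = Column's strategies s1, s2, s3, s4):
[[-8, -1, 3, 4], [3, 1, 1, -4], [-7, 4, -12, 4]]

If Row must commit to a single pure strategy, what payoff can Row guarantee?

The worst-case payoff for each row is r1: -8, r2: -4, r3: -12.
The best of these is -4.

-4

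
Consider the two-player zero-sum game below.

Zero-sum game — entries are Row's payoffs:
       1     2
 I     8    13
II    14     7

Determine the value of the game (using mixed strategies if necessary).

Row minima are 8 and 7, so Row's maximin is 8; column maxima are 14 and 13, so Column's minimax is 13. These differ, so the equilibrium is in mixed strategies.
Let Row play I with probability p. Column is indifferent when 8p + 14(1−p) = 13p + 7(1−p), giving p = 7/12.
Let Column play 1 with probability q. Row is indifferent when 8q + 13(1−q) = 14q + 7(1−q), giving q = 1/2.
The value is 8·(1/2) + (13)·(1/2) = 21/2.

21/2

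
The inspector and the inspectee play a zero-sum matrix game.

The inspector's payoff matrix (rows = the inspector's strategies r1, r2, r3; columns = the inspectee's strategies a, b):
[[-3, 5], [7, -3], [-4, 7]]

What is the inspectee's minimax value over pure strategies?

The worst case (largest entry) in each column is a: 7, b: 7.
The best (smallest) of these is 7.

7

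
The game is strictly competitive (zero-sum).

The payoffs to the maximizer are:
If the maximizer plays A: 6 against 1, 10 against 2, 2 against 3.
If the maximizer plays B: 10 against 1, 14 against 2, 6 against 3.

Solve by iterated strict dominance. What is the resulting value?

Column 2 is strictly dominated by 1 for the minimizer (6<10, 10<14); eliminate 2.
Row A is strictly dominated by row B (10>6, 6>2); eliminate A.
Column 1 is strictly dominated by 3 for the minimizer (6<10); eliminate 1.
Only (B, 3) remains, with payoff 6.

6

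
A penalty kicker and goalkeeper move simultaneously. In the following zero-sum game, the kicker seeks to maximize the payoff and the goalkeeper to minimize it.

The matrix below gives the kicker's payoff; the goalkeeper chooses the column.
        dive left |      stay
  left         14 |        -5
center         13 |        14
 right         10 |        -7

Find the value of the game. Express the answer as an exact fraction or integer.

261/20

Row right is strictly dominated by row left, so the kicker never plays it.
The remaining 2×2 game on (left, center) × (dive left, stay) has no saddle point. Let the kicker play left with probability p; indifference gives 14p + 13(1−p) = −5p + 14(1−p), so p = 1/20.
Similarly the goalkeeper's optimal q on dive left is 19/20, and the value is 14·(19/20) + (-5)·(1/20) = 261/20.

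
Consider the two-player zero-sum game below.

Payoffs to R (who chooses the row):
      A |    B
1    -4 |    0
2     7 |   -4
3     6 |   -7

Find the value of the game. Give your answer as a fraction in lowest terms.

Row 3 is strictly dominated by row 2, so R never plays it.
The remaining 2×2 game on (1, 2) × (A, B) has no saddle point. Let R play 1 with probability p; indifference gives −4p + 7(1−p) = −4(1−p), so p = 11/15.
Similarly C's optimal q on A is 4/15, and the value is -4·(4/15) + (0)·(11/15) = -16/15.

-16/15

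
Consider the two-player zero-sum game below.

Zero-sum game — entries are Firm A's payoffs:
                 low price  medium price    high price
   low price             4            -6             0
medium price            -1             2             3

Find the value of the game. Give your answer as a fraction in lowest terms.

Column high price is strictly dominated by medium price for Firm B (it gives Firm A more in every row).
The remaining 2×2 game on (low price, medium price) × (low price, medium price) has no saddle point. Let Firm A play low price with probability p; indifference gives 4p − (1−p) = −6p + 2(1−p), so p = 3/13.
Similarly Firm B's optimal q on low price is 8/13, and the value is 4·(8/13) + (-6)·(5/13) = 2/13.

2/13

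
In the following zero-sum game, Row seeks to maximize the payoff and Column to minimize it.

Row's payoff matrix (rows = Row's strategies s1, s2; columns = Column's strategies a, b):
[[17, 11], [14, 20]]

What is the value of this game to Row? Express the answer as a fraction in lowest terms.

31/2

Row minima are 11 and 14, so Row's maximin is 14; column maxima are 17 and 20, so Column's minimax is 17. These differ, so the equilibrium is in mixed strategies.
Let Row play s1 with probability p. Column is indifferent when 17p + 14(1−p) = 11p + 20(1−p), giving p = 1/2.
Let Column play a with probability q. Row is indifferent when 17q + 11(1−q) = 14q + 20(1−q), giving q = 3/4.
The value is 17·(3/4) + (11)·(1/4) = 31/2.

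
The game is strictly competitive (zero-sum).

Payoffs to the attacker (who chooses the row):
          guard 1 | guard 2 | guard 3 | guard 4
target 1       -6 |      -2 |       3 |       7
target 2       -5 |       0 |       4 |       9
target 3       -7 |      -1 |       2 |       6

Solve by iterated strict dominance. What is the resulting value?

-5

Row target 3 is strictly dominated by row target 2 (-5>-7, 0>-1, 4>2, 9>6); eliminate target 3.
Row target 1 is strictly dominated by row target 2 (-5>-6, 0>-2, 4>3, 9>7); eliminate target 1.
Column guard 2 is strictly dominated by guard 1 for the defender (-5<0); eliminate guard 2.
Column guard 3 is strictly dominated by guard 1 for the defender (-5<4); eliminate guard 3.
Column guard 4 is strictly dominated by guard 1 for the defender (-5<9); eliminate guard 4.
Only (target 2, guard 1) remains, with payoff -5.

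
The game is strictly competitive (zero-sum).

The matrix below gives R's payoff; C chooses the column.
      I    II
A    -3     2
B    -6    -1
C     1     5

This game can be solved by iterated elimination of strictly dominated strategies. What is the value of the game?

Row A is strictly dominated by row C (1>-3, 5>2); eliminate A.
Row B is strictly dominated by row C (1>-6, 5>-1); eliminate B.
Column II is strictly dominated by I for C (1<5); eliminate II.
Only (C, I) remains, with payoff 1.

1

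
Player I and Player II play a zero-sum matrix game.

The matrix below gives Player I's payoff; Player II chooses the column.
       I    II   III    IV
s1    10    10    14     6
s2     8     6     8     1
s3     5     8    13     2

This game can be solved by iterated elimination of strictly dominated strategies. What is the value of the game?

Column III is strictly dominated by II for Player II (10<14, 6<8, 8<13); eliminate III.
Column I is strictly dominated by IV for Player II (6<10, 1<8, 2<5); eliminate I.
Row s2 is strictly dominated by row s1 (10>6, 6>1); eliminate s2.
Column II is strictly dominated by IV for Player II (6<10, 2<8); eliminate II.
Row s3 is strictly dominated by row s1 (6>2); eliminate s3.
Only (s1, IV) remains, with payoff 6.

6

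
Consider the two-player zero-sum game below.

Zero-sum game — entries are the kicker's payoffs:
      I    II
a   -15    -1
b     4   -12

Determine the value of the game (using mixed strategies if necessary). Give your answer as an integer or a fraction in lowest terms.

Row minima are -15 and -12, so the kicker's maximin is -12; column maxima are 4 and -1, so the goalkeeper's minimax is -1. These differ, so the equilibrium is in mixed strategies.
Let the kicker play a with probability p. The goalkeeper is indifferent when −15p + 4(1−p) = −p − 12(1−p), giving p = 8/15.
Let the goalkeeper play I with probability q. The kicker is indifferent when −15q − (1−q) = 4q − 12(1−q), giving q = 11/30.
The value is -15·(11/30) + (-1)·(19/30) = -92/15.

-92/15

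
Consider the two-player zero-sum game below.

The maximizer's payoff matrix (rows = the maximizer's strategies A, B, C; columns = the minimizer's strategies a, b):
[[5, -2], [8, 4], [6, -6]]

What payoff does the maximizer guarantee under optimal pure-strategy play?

4

Row minima: -2, 4, -6 → the maximizer's maximin is 4.
Column maxima: 8, 4 → the minimizer's minimax is 4.
They coincide at (B, b), so the value is 4.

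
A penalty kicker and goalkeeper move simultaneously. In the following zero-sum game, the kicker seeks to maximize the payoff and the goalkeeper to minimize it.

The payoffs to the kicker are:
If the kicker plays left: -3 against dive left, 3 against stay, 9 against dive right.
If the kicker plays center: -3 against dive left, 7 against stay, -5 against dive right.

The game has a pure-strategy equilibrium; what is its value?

-3

Row minima: -3, -5 → the kicker's maximin is -3.
Column maxima: -3, 7, 9 → the goalkeeper's minimax is -3.
They coincide at (left, dive left), so the value is -3.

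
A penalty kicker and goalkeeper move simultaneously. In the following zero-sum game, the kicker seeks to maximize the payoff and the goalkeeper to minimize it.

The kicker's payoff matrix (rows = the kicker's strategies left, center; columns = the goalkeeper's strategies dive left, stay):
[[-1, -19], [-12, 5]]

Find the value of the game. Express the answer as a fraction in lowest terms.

Row minima are -19 and -12, so the kicker's maximin is -12; column maxima are -1 and 5, so the goalkeeper's minimax is -1. These differ, so the equilibrium is in mixed strategies.
Let the kicker play left with probability p. The goalkeeper is indifferent when −p − 12(1−p) = −19p + 5(1−p), giving p = 17/35.
Let the goalkeeper play dive left with probability q. The kicker is indifferent when −q − 19(1−q) = −12q + 5(1−q), giving q = 24/35.
The value is -1·(24/35) + (-19)·(11/35) = -233/35.

-233/35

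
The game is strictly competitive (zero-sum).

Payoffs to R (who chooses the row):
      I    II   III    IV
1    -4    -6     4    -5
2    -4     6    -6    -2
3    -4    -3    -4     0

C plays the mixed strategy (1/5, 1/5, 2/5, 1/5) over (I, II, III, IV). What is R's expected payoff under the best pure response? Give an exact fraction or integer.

1: (-4)·(1/5) + (-6)·(1/5) + (4)·(2/5) + (-5)·(1/5) = -7/5.
2: (-4)·(1/5) + (6)·(1/5) + (-6)·(2/5) + (-2)·(1/5) = -12/5.
3: (-4)·(1/5) + (-3)·(1/5) + (-4)·(2/5) + (0)·(1/5) = -3.
The best pure response is 1 with expected payoff -7/5.

-7/5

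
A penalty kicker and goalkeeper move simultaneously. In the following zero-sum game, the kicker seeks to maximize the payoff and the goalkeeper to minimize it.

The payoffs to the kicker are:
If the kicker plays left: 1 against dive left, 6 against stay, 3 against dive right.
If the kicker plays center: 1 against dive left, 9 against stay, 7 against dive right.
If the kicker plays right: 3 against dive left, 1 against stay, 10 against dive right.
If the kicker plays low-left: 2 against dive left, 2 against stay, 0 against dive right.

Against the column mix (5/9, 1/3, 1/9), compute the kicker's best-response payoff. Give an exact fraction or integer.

left: (1)·(5/9) + (6)·(1/3) + (3)·(1/9) = 26/9.
center: (1)·(5/9) + (9)·(1/3) + (7)·(1/9) = 13/3.
right: (3)·(5/9) + (1)·(1/3) + (10)·(1/9) = 28/9.
low-left: (2)·(5/9) + (2)·(1/3) + (0)·(1/9) = 16/9.
The best pure response is center with expected payoff 13/3.

13/3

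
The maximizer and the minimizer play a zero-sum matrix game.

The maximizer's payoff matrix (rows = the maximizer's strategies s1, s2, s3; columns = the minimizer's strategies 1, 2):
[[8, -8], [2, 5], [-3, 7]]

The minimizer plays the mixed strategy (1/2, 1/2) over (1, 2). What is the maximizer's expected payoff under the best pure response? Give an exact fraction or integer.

s1: (8)·(1/2) + (-8)·(1/2) = 0.
s2: (2)·(1/2) + (5)·(1/2) = 7/2.
s3: (-3)·(1/2) + (7)·(1/2) = 2.
The best pure response is s2 with expected payoff 7/2.

7/2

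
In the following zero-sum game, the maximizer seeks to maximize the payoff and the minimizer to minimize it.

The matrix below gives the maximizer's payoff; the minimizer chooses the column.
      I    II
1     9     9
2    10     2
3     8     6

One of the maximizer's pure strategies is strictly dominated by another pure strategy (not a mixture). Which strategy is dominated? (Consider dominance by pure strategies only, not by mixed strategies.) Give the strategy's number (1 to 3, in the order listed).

3

Compare 3 with 1: 9 > 8, 9 > 6.
So 1 strictly dominates 3 for the maximizer; 3 is strictly dominated.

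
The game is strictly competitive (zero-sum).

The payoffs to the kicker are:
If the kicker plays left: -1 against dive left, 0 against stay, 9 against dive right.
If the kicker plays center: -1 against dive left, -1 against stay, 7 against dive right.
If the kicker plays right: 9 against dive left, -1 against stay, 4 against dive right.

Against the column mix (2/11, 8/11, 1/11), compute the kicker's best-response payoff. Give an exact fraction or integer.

left: (-1)·(2/11) + (0)·(8/11) + (9)·(1/11) = 7/11.
center: (-1)·(2/11) + (-1)·(8/11) + (7)·(1/11) = -3/11.
right: (9)·(2/11) + (-1)·(8/11) + (4)·(1/11) = 14/11.
The best pure response is right with expected payoff 14/11.

14/11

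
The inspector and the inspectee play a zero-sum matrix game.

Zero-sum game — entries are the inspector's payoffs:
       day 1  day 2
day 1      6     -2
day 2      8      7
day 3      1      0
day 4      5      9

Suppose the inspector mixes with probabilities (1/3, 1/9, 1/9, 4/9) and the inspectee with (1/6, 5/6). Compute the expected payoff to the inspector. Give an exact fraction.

Against (1/6, 5/6), each row's expected payoff is day 1: -2/3; day 2: 43/6; day 3: 1/6; day 4: 25/3.
Taking the (1/3, 1/9, 1/9, 4/9)-weighted average: (1/3)·(-2/3) + (1/9)·(43/6) + (1/9)·(1/6) + (4/9)·(25/3) = 116/27.

116/27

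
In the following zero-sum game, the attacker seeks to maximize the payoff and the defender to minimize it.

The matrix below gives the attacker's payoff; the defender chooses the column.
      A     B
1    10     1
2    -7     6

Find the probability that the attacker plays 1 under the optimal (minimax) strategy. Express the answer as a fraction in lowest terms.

13/22

Row minima are 1 and -7, so the attacker's maximin is 1; column maxima are 10 and 6, so the defender's minimax is 6. These differ, so the equilibrium is in mixed strategies.
Let the attacker play 1 with probability p. The defender is indifferent when 10p − 7(1−p) = p + 6(1−p), giving p = 13/22.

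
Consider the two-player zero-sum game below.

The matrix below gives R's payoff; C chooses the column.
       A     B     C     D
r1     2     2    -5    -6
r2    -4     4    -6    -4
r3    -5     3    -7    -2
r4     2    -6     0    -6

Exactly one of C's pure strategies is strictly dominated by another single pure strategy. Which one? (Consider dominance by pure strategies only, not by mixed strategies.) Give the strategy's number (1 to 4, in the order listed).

C prefers columns that give R less. Compare A with C: -5 < 2, -6 < -4, -7 < -5, 0 < 2.
So C strictly dominates A for C; A is strictly dominated.

1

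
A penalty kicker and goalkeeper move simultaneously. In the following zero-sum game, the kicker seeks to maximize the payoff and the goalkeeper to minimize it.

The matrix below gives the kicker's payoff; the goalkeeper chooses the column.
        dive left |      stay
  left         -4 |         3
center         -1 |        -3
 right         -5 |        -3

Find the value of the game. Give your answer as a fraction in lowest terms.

Row right is strictly dominated by row left, so the kicker never plays it.
The remaining 2×2 game on (left, center) × (dive left, stay) has no saddle point. Let the kicker play left with probability p; indifference gives −4p − (1−p) = 3p − 3(1−p), so p = 2/9.
Similarly the goalkeeper's optimal q on dive left is 2/3, and the value is -4·(2/3) + (3)·(1/3) = -5/3.

-5/3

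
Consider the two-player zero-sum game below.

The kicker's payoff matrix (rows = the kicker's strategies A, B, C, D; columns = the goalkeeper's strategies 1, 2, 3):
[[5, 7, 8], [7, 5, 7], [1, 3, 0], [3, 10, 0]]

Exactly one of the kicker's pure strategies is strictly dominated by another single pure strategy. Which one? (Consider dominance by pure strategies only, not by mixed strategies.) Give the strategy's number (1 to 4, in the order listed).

3

Compare C with A: 5 > 1, 7 > 3, 8 > 0.
So A strictly dominates C for the kicker; C is strictly dominated.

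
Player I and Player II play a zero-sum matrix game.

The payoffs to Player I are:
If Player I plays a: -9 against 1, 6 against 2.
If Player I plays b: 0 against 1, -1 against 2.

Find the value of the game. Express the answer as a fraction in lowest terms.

Row minima are -9 and -1, so Player I's maximin is -1; column maxima are 0 and 6, so Player II's minimax is 0. These differ, so the equilibrium is in mixed strategies.
Let Player I play a with probability p. Player II is indifferent when −9p = 6p − (1−p), giving p = 1/16.
Let Player II play 1 with probability q. Player I is indifferent when −9q + 6(1−q) = −(1−q), giving q = 7/16.
The value is -9·(7/16) + (6)·(9/16) = -9/16.

-9/16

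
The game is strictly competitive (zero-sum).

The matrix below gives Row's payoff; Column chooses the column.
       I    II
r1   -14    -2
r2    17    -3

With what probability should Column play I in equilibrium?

Row minima are -14 and -3, so Row's maximin is -3; column maxima are 17 and -2, so Column's minimax is -2. These differ, so the equilibrium is in mixed strategies.
Let Column play I with probability q. Row is indifferent when −14q − 2(1−q) = 17q − 3(1−q), giving q = 1/32.

1/32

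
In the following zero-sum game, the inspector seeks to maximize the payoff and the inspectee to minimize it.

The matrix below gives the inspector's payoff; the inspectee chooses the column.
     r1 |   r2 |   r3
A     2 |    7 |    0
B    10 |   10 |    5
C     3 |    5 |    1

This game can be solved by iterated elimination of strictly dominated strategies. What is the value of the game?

Column r1 is strictly dominated by r3 for the inspectee (0<2, 5<10, 1<3); eliminate r1.
Column r2 is strictly dominated by r3 for the inspectee (0<7, 5<10, 1<5); eliminate r2.
Row C is strictly dominated by row B (5>1); eliminate C.
Row A is strictly dominated by row B (5>0); eliminate A.
Only (B, r3) remains, with payoff 5.

5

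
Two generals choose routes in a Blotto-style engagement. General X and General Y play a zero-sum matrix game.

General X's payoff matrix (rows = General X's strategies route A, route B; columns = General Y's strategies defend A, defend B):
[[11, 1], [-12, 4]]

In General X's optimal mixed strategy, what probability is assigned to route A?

Row minima are 1 and -12, so General X's maximin is 1; column maxima are 11 and 4, so General Y's minimax is 4. These differ, so the equilibrium is in mixed strategies.
Let General X play route A with probability p. General Y is indifferent when 11p − 12(1−p) = p + 4(1−p), giving p = 8/13.

8/13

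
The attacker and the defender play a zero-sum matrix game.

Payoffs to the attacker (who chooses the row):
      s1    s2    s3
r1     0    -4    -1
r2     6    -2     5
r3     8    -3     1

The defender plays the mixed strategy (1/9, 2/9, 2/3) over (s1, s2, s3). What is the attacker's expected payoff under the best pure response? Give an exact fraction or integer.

r1: (0)·(1/9) + (-4)·(2/9) + (-1)·(2/3) = -14/9.
r2: (6)·(1/9) + (-2)·(2/9) + (5)·(2/3) = 32/9.
r3: (8)·(1/9) + (-3)·(2/9) + (1)·(2/3) = 8/9.
The best pure response is r2 with expected payoff 32/9.

32/9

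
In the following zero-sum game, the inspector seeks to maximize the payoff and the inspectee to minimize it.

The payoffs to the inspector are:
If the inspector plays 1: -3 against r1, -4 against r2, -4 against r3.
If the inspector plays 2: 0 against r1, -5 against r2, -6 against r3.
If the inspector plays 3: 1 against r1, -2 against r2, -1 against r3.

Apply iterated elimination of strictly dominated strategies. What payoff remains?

-2

Row 2 is strictly dominated by row 3 (1>0, -2>-5, -1>-6); eliminate 2.
Column r1 is strictly dominated by r2 for the inspectee (-4<-3, -2<1); eliminate r1.
Row 1 is strictly dominated by row 3 (-2>-4, -1>-4); eliminate 1.
Column r3 is strictly dominated by r2 for the inspectee (-2<-1); eliminate r3.
Only (3, r2) remains, with payoff -2.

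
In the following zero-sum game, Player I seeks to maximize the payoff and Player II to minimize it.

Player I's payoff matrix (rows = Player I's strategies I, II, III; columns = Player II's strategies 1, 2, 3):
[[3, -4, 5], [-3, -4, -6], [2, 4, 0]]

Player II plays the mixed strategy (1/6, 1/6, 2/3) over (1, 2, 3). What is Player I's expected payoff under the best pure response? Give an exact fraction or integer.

I: (3)·(1/6) + (-4)·(1/6) + (5)·(2/3) = 19/6.
II: (-3)·(1/6) + (-4)·(1/6) + (-6)·(2/3) = -31/6.
III: (2)·(1/6) + (4)·(1/6) + (0)·(2/3) = 1.
The best pure response is I with expected payoff 19/6.

19/6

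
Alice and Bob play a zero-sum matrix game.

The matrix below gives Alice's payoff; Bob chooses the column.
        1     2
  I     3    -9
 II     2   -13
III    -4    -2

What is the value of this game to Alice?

Row II is strictly dominated by row I, so Alice never plays it.
The remaining 2×2 game on (I, III) × (1, 2) has no saddle point. Let Alice play I with probability p; indifference gives 3p − 4(1−p) = −9p − 2(1−p), so p = 1/7.
Similarly Bob's optimal q on 1 is 1/2, and the value is 3·(1/2) + (-9)·(1/2) = -3.

-3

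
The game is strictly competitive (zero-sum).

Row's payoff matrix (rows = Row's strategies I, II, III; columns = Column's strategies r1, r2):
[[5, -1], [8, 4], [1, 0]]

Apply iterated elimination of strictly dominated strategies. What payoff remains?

4

Row I is strictly dominated by row II (8>5, 4>-1); eliminate I.
Row III is strictly dominated by row II (8>1, 4>0); eliminate III.
Column r1 is strictly dominated by r2 for Column (4<8); eliminate r1.
Only (II, r2) remains, with payoff 4.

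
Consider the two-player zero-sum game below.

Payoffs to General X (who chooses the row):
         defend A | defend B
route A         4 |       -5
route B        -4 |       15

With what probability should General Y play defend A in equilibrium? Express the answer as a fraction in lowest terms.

Row minima are -5 and -4, so General X's maximin is -4; column maxima are 4 and 15, so General Y's minimax is 4. These differ, so the equilibrium is in mixed strategies.
Let General Y play defend A with probability q. General X is indifferent when 4q − 5(1−q) = −4q + 15(1−q), giving q = 5/7.

5/7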